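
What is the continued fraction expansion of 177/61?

Run the Euclidean algorithm on 177 and 61; the successive quotients are the partial quotients a_0, a_1, ... (each step inverts the fractional part left over by the previous one):
  177 = 2*61 + 55, so a_0 = 2.
  61 = 1*55 + 6, so a_1 = 1.
  55 = 9*6 + 1, so a_2 = 9.
  6 = 6*1 + 0, so a_3 = 6.
The remainder reaches 0 after 4 divisions, so the expansion has 4 partial quotients, read off in order.

[2; 1, 9, 6]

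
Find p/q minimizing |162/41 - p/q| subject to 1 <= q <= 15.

Expand x = 162/41 as a continued fraction with the Euclidean algorithm:
  162 = 3*41 + 39, so a_0 = 3.
  41 = 1*39 + 2, so a_1 = 1.
  39 = 19*2 + 1, so a_2 = 19.
  2 = 2*1 + 0, so a_3 = 2.
so x = [3; 1, 19, 2].
Convergents (p_i = a_i*p_{i-1} + p_{i-2}, q_i = a_i*q_{i-1} + q_{i-2} with p_{-2}=0, p_{-1}=1, q_{-2}=1, q_{-1}=0), until the denominator exceeds 15:
  i=0: a_0=3, p_0 = 3*1 + 0 = 3, q_0 = 3*0 + 1 = 1.
  i=1: a_1=1, p_1 = 1*3 + 1 = 4, q_1 = 1*1 + 0 = 1.
  i=2: a_2=19, p_2 = 19*4 + 3 = 79, q_2 = 19*1 + 1 = 20.
q_2 = 20 > 15, so the last convergent with denominator <= 15 is p_1/q_1 = 4/1.
The closest fraction with denominator <= 15 is either p_1/q_1 or the intermediate fraction (k*p_1 + p_0)/(k*q_1 + q_0) with the largest k >= 1 whose denominator stays <= 15; these approach x as k grows, and every other convergent or intermediate fraction in range is farther away.
Largest k: floor((15 - q_0)/q_1) = floor((15 - 1)/1) = 14.
That gives (14*4 + 3)/(14*1 + 1) = 59/15.
Compare the errors: |x - 4/1| = |162*1 - 4*41|/(41*1) = 2/41, and |x - 59/15| = |162*15 - 59*41|/(41*15) = 11/615.
Cross-multiplying, 11*41 = 451 < 1230 = 2*615, so 11/615 is smaller: the intermediate fraction 59/15 is closer to x than 4/1.

59/15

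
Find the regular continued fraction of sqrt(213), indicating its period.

Write x_i = (sqrt(213) + m_i)/d_i with (m_0, d_0) = (0, 1). a_0 = floor(sqrt(213)) = 14, since 14^2 = 196 <= 213 < 225 = 15^2.
Iterate m_{i+1} = d_i*a_i - m_i, d_{i+1} = (213 - m_{i+1}^2)/d_i, a_{i+1} = floor((a_0 + m_{i+1})/d_{i+1}):
  m_1 = 1*14 - 0 = 14, d_1 = (213 - 14^2)/1 = 17/1 = 17, a_1 = floor((14 + 14)/17) = 1.
  m_2 = 17*1 - 14 = 3, d_2 = (213 - 3^2)/17 = 204/17 = 12, a_2 = floor((14 + 3)/12) = 1.
  m_3 = 12*1 - 3 = 9, d_3 = (213 - 9^2)/12 = 132/12 = 11, a_3 = floor((14 + 9)/11) = 2.
  m_4 = 11*2 - 9 = 13, d_4 = (213 - 13^2)/11 = 44/11 = 4, a_4 = floor((14 + 13)/4) = 6.
  m_5 = 4*6 - 13 = 11, d_5 = (213 - 11^2)/4 = 92/4 = 23, a_5 = floor((14 + 11)/23) = 1.
  m_6 = 23*1 - 11 = 12, d_6 = (213 - 12^2)/23 = 69/23 = 3, a_6 = floor((14 + 12)/3) = 8.
  m_7 = 3*8 - 12 = 12, d_7 = (213 - 12^2)/3 = 69/3 = 23, a_7 = floor((14 + 12)/23) = 1.
  m_8 = 23*1 - 12 = 11, d_8 = (213 - 11^2)/23 = 92/23 = 4, a_8 = floor((14 + 11)/4) = 6.
  m_9 = 4*6 - 11 = 13, d_9 = (213 - 13^2)/4 = 44/4 = 11, a_9 = floor((14 + 13)/11) = 2.
  m_10 = 11*2 - 13 = 9, d_10 = (213 - 9^2)/11 = 132/11 = 12, a_10 = floor((14 + 9)/12) = 1.
  m_11 = 12*1 - 9 = 3, d_11 = (213 - 3^2)/12 = 204/12 = 17, a_11 = floor((14 + 3)/17) = 1.
  m_12 = 17*1 - 3 = 14, d_12 = (213 - 14^2)/17 = 17/17 = 1, a_12 = floor((14 + 14)/1) = 28.
  m_13 = 1*28 - 14 = 14, d_13 = (213 - 14^2)/1 = 17/1 = 17: (m_13, d_13) = (m_1, d_1) = (14, 17), so from here the quotients repeat a_1, ..., a_12; the period length is 12.
Hence the expansion of sqrt(213) is a_0 = 14 followed by the repeating block 1, 1, 2, 6, 1, 8, 1, 6, 2, 1, 1, 28 (period 12).

[14; (1, 1, 2, 6, 1, 8, 1, 6, 2, 1, 1, 28)]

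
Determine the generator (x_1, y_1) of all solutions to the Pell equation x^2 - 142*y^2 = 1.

First expand sqrt(142) as a continued fraction. With x_i = (sqrt(142) + m_i)/d_i and (m_0, d_0) = (0, 1): a_0 = floor(sqrt(142)) = 11, since 11^2 = 121 <= 142 < 144 = 12^2.
Iterate m_{i+1} = d_i*a_i - m_i, d_{i+1} = (142 - m_{i+1}^2)/d_i, a_{i+1} = floor((a_0 + m_{i+1})/d_{i+1}):
  m_1 = 1*11 - 0 = 11, d_1 = (142 - 11^2)/1 = 21/1 = 21, a_1 = floor((11 + 11)/21) = 1.
  m_2 = 21*1 - 11 = 10, d_2 = (142 - 10^2)/21 = 42/21 = 2, a_2 = floor((11 + 10)/2) = 10.
  m_3 = 2*10 - 10 = 10, d_3 = (142 - 10^2)/2 = 42/2 = 21, a_3 = floor((11 + 10)/21) = 1.
  m_4 = 21*1 - 10 = 11, d_4 = (142 - 11^2)/21 = 21/21 = 1, a_4 = floor((11 + 11)/1) = 22.
  m_5 = 1*22 - 11 = 11, d_5 = (142 - 11^2)/1 = 21/1 = 21: (m_5, d_5) = (m_1, d_1) = (11, 21), so from here the quotients repeat a_1, ..., a_4; the period length is 4.
So sqrt(142) = [11; (1, 10, 1, 22)] with period length k = 4.
k is even, so the fundamental solution of x^2 - 142y^2 = 1 is (p_{k-1}, q_{k-1}) = (p_3, q_3); compute convergents through index 3.
Convergents (p_i = a_i*p_{i-1} + p_{i-2}, q_i = a_i*q_{i-1} + q_{i-2} with p_{-2}=0, p_{-1}=1, q_{-2}=1, q_{-1}=0):
  i=0: a_0=11, p_0 = 11*1 + 0 = 11, q_0 = 11*0 + 1 = 1.
  i=1: a_1=1, p_1 = 1*11 + 1 = 12, q_1 = 1*1 + 0 = 1.
  i=2: a_2=10, p_2 = 10*12 + 11 = 131, q_2 = 10*1 + 1 = 11.
  i=3: a_3=1, p_3 = 1*131 + 12 = 143, q_3 = 1*11 + 1 = 12.
Check: 143^2 - 142*12^2 = 20449 - 20448 = 1, so (x, y) = (143, 12) solves the equation, and by the theorem it is the least positive solution.

(x, y) = (143, 12)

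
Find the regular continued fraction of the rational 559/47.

[11; 1, 8, 2, 2]

Run the Euclidean algorithm on 559 and 47; the successive quotients are the partial quotients a_0, a_1, ... (each step inverts the fractional part left over by the previous one):
  559 = 11*47 + 42, so a_0 = 11.
  47 = 1*42 + 5, so a_1 = 1.
  42 = 8*5 + 2, so a_2 = 8.
  5 = 2*2 + 1, so a_3 = 2.
  2 = 2*1 + 0, so a_4 = 2.
The remainder reaches 0 after 5 divisions, so the expansion has 5 partial quotients, read off in order.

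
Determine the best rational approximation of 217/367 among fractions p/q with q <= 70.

13/22

Expand x = 217/367 as a continued fraction with the Euclidean algorithm:
  217 = 0*367 + 217, so a_0 = 0.
  367 = 1*217 + 150, so a_1 = 1.
  217 = 1*150 + 67, so a_2 = 1.
  150 = 2*67 + 16, so a_3 = 2.
  67 = 4*16 + 3, so a_4 = 4.
  16 = 5*3 + 1, so a_5 = 5.
  3 = 3*1 + 0, so a_6 = 3.
so x = [0; 1, 1, 2, 4, 5, 3].
Convergents (p_i = a_i*p_{i-1} + p_{i-2}, q_i = a_i*q_{i-1} + q_{i-2} with p_{-2}=0, p_{-1}=1, q_{-2}=1, q_{-1}=0), until the denominator exceeds 70:
  i=0: a_0=0, p_0 = 0*1 + 0 = 0, q_0 = 0*0 + 1 = 1.
  i=1: a_1=1, p_1 = 1*0 + 1 = 1, q_1 = 1*1 + 0 = 1.
  i=2: a_2=1, p_2 = 1*1 + 0 = 1, q_2 = 1*1 + 1 = 2.
  i=3: a_3=2, p_3 = 2*1 + 1 = 3, q_3 = 2*2 + 1 = 5.
  i=4: a_4=4, p_4 = 4*3 + 1 = 13, q_4 = 4*5 + 2 = 22.
  i=5: a_5=5, p_5 = 5*13 + 3 = 68, q_5 = 5*22 + 5 = 115.
q_5 = 115 > 70, so the last convergent with denominator <= 70 is p_4/q_4 = 13/22.
The closest fraction with denominator <= 70 is either p_4/q_4 or the intermediate fraction (k*p_4 + p_3)/(k*q_4 + q_3) with the largest k >= 1 whose denominator stays <= 70; these approach x as k grows, and every other convergent or intermediate fraction in range is farther away.
Largest k: floor((70 - q_3)/q_4) = floor((70 - 5)/22) = 2.
That gives (2*13 + 3)/(2*22 + 5) = 29/49.
Compare the errors: |x - 13/22| = |217*22 - 13*367|/(367*22) = 3/8074, and |x - 29/49| = |217*49 - 29*367|/(367*49) = 10/17983.
Cross-multiplying, 3*17983 = 53949 < 80740 = 10*8074, so 3/8074 is smaller: the convergent 13/22 is closer to x than 29/49.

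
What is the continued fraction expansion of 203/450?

Run the Euclidean algorithm on 203 and 450; the successive quotients are the partial quotients a_0, a_1, ... (each step inverts the fractional part left over by the previous one):
  203 = 0*450 + 203, so a_0 = 0.
  450 = 2*203 + 44, so a_1 = 2.
  203 = 4*44 + 27, so a_2 = 4.
  44 = 1*27 + 17, so a_3 = 1.
  27 = 1*17 + 10, so a_4 = 1.
  17 = 1*10 + 7, so a_5 = 1.
  10 = 1*7 + 3, so a_6 = 1.
  7 = 2*3 + 1, so a_7 = 2.
  3 = 3*1 + 0, so a_8 = 3.
The remainder reaches 0 after 9 divisions, so the expansion has 9 partial quotients, read off in order.

[0; 2, 4, 1, 1, 1, 1, 2, 3]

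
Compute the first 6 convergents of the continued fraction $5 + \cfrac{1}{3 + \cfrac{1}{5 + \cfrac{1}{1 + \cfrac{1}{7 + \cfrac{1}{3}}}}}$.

Using the convergent recurrence p_i = a_i*p_{i-1} + p_{i-2}, q_i = a_i*q_{i-1} + q_{i-2} with p_{-2}=0, p_{-1}=1, q_{-2}=1, q_{-1}=0:
  i=0: a_0=5, p_0 = 5*1 + 0 = 5, q_0 = 5*0 + 1 = 1.
  i=1: a_1=3, p_1 = 3*5 + 1 = 16, q_1 = 3*1 + 0 = 3.
  i=2: a_2=5, p_2 = 5*16 + 5 = 85, q_2 = 5*3 + 1 = 16.
  i=3: a_3=1, p_3 = 1*85 + 16 = 101, q_3 = 1*16 + 3 = 19.
  i=4: a_4=7, p_4 = 7*101 + 85 = 792, q_4 = 7*19 + 16 = 149.
  i=5: a_5=3, p_5 = 3*792 + 101 = 2477, q_5 = 3*149 + 19 = 466.

5/1, 16/3, 85/16, 101/19, 792/149, 2477/466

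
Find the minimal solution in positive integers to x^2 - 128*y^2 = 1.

First expand sqrt(128) as a continued fraction. With x_i = (sqrt(128) + m_i)/d_i and (m_0, d_0) = (0, 1): a_0 = floor(sqrt(128)) = 11, since 11^2 = 121 <= 128 < 144 = 12^2.
Iterate m_{i+1} = d_i*a_i - m_i, d_{i+1} = (128 - m_{i+1}^2)/d_i, a_{i+1} = floor((a_0 + m_{i+1})/d_{i+1}):
  m_1 = 1*11 - 0 = 11, d_1 = (128 - 11^2)/1 = 7/1 = 7, a_1 = floor((11 + 11)/7) = 3.
  m_2 = 7*3 - 11 = 10, d_2 = (128 - 10^2)/7 = 28/7 = 4, a_2 = floor((11 + 10)/4) = 5.
  m_3 = 4*5 - 10 = 10, d_3 = (128 - 10^2)/4 = 28/4 = 7, a_3 = floor((11 + 10)/7) = 3.
  m_4 = 7*3 - 10 = 11, d_4 = (128 - 11^2)/7 = 7/7 = 1, a_4 = floor((11 + 11)/1) = 22.
  m_5 = 1*22 - 11 = 11, d_5 = (128 - 11^2)/1 = 7/1 = 7: (m_5, d_5) = (m_1, d_1) = (11, 7), so from here the quotients repeat a_1, ..., a_4; the period length is 4.
So sqrt(128) = [11; (3, 5, 3, 22)] with period length k = 4.
k is even, so the fundamental solution of x^2 - 128y^2 = 1 is (p_{k-1}, q_{k-1}) = (p_3, q_3); compute convergents through index 3.
Convergents (p_i = a_i*p_{i-1} + p_{i-2}, q_i = a_i*q_{i-1} + q_{i-2} with p_{-2}=0, p_{-1}=1, q_{-2}=1, q_{-1}=0):
  i=0: a_0=11, p_0 = 11*1 + 0 = 11, q_0 = 11*0 + 1 = 1.
  i=1: a_1=3, p_1 = 3*11 + 1 = 34, q_1 = 3*1 + 0 = 3.
  i=2: a_2=5, p_2 = 5*34 + 11 = 181, q_2 = 5*3 + 1 = 16.
  i=3: a_3=3, p_3 = 3*181 + 34 = 577, q_3 = 3*16 + 3 = 51.
Check: 577^2 - 128*51^2 = 332929 - 332928 = 1, so (x, y) = (577, 51) solves the equation, and by the theorem it is the least positive solution.

(x, y) = (577, 51)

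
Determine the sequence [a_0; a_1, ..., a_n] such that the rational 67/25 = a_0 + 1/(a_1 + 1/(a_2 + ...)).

[2; 1, 2, 8]

Run the Euclidean algorithm on 67 and 25; the successive quotients are the partial quotients a_0, a_1, ... (each step inverts the fractional part left over by the previous one):
  67 = 2*25 + 17, so a_0 = 2.
  25 = 1*17 + 8, so a_1 = 1.
  17 = 2*8 + 1, so a_2 = 2.
  8 = 8*1 + 0, so a_3 = 8.
The remainder reaches 0 after 4 divisions, so the expansion has 4 partial quotients, read off in order.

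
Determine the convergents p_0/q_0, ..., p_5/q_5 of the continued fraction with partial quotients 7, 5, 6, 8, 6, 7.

7/1, 36/5, 223/31, 1820/253, 11143/1549, 79821/11096

Using the convergent recurrence p_i = a_i*p_{i-1} + p_{i-2}, q_i = a_i*q_{i-1} + q_{i-2} with p_{-2}=0, p_{-1}=1, q_{-2}=1, q_{-1}=0:
  i=0: a_0=7, p_0 = 7*1 + 0 = 7, q_0 = 7*0 + 1 = 1.
  i=1: a_1=5, p_1 = 5*7 + 1 = 36, q_1 = 5*1 + 0 = 5.
  i=2: a_2=6, p_2 = 6*36 + 7 = 223, q_2 = 6*5 + 1 = 31.
  i=3: a_3=8, p_3 = 8*223 + 36 = 1820, q_3 = 8*31 + 5 = 253.
  i=4: a_4=6, p_4 = 6*1820 + 223 = 11143, q_4 = 6*253 + 31 = 1549.
  i=5: a_5=7, p_5 = 7*11143 + 1820 = 79821, q_5 = 7*1549 + 253 = 11096.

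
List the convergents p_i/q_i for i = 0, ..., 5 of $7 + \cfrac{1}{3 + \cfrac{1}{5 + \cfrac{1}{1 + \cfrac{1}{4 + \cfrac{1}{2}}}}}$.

Using the convergent recurrence p_i = a_i*p_{i-1} + p_{i-2}, q_i = a_i*q_{i-1} + q_{i-2} with p_{-2}=0, p_{-1}=1, q_{-2}=1, q_{-1}=0:
  i=0: a_0=7, p_0 = 7*1 + 0 = 7, q_0 = 7*0 + 1 = 1.
  i=1: a_1=3, p_1 = 3*7 + 1 = 22, q_1 = 3*1 + 0 = 3.
  i=2: a_2=5, p_2 = 5*22 + 7 = 117, q_2 = 5*3 + 1 = 16.
  i=3: a_3=1, p_3 = 1*117 + 22 = 139, q_3 = 1*16 + 3 = 19.
  i=4: a_4=4, p_4 = 4*139 + 117 = 673, q_4 = 4*19 + 16 = 92.
  i=5: a_5=2, p_5 = 2*673 + 139 = 1485, q_5 = 2*92 + 19 = 203.

7/1, 22/3, 117/16, 139/19, 673/92, 1485/203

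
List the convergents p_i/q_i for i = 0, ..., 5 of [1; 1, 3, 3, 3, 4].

Using the convergent recurrence p_i = a_i*p_{i-1} + p_{i-2}, q_i = a_i*q_{i-1} + q_{i-2} with p_{-2}=0, p_{-1}=1, q_{-2}=1, q_{-1}=0:
  i=0: a_0=1, p_0 = 1*1 + 0 = 1, q_0 = 1*0 + 1 = 1.
  i=1: a_1=1, p_1 = 1*1 + 1 = 2, q_1 = 1*1 + 0 = 1.
  i=2: a_2=3, p_2 = 3*2 + 1 = 7, q_2 = 3*1 + 1 = 4.
  i=3: a_3=3, p_3 = 3*7 + 2 = 23, q_3 = 3*4 + 1 = 13.
  i=4: a_4=3, p_4 = 3*23 + 7 = 76, q_4 = 3*13 + 4 = 43.
  i=5: a_5=4, p_5 = 4*76 + 23 = 327, q_5 = 4*43 + 13 = 185.

1/1, 2/1, 7/4, 23/13, 76/43, 327/185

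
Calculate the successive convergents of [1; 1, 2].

1/1, 2/1, 5/3

Using the convergent recurrence p_i = a_i*p_{i-1} + p_{i-2}, q_i = a_i*q_{i-1} + q_{i-2} with p_{-2}=0, p_{-1}=1, q_{-2}=1, q_{-1}=0:
  i=0: a_0=1, p_0 = 1*1 + 0 = 1, q_0 = 1*0 + 1 = 1.
  i=1: a_1=1, p_1 = 1*1 + 1 = 2, q_1 = 1*1 + 0 = 1.
  i=2: a_2=2, p_2 = 2*2 + 1 = 5, q_2 = 2*1 + 1 = 3.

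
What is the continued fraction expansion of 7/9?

[0; 1, 3, 2]

Run the Euclidean algorithm on 7 and 9; the successive quotients are the partial quotients a_0, a_1, ... (each step inverts the fractional part left over by the previous one):
  7 = 0*9 + 7, so a_0 = 0.
  9 = 1*7 + 2, so a_1 = 1.
  7 = 3*2 + 1, so a_2 = 3.
  2 = 2*1 + 0, so a_3 = 2.
The remainder reaches 0 after 4 divisions, so the expansion has 4 partial quotients, read off in order.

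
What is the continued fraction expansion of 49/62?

[0; 1, 3, 1, 3, 3]

Run the Euclidean algorithm on 49 and 62; the successive quotients are the partial quotients a_0, a_1, ... (each step inverts the fractional part left over by the previous one):
  49 = 0*62 + 49, so a_0 = 0.
  62 = 1*49 + 13, so a_1 = 1.
  49 = 3*13 + 10, so a_2 = 3.
  13 = 1*10 + 3, so a_3 = 1.
  10 = 3*3 + 1, so a_4 = 3.
  3 = 3*1 + 0, so a_5 = 3.
The remainder reaches 0 after 6 divisions, so the expansion has 6 partial quotients, read off in order.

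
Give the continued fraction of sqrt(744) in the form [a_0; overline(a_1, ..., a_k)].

[27; overline(3, 1, 1, 1, 1, 1, 1, 1, 3, 54)]

Write x_i = (sqrt(744) + m_i)/d_i with (m_0, d_0) = (0, 1). a_0 = floor(sqrt(744)) = 27, since 27^2 = 729 <= 744 < 784 = 28^2.
Iterate m_{i+1} = d_i*a_i - m_i, d_{i+1} = (744 - m_{i+1}^2)/d_i, a_{i+1} = floor((a_0 + m_{i+1})/d_{i+1}):
  m_1 = 1*27 - 0 = 27, d_1 = (744 - 27^2)/1 = 15/1 = 15, a_1 = floor((27 + 27)/15) = 3.
  m_2 = 15*3 - 27 = 18, d_2 = (744 - 18^2)/15 = 420/15 = 28, a_2 = floor((27 + 18)/28) = 1.
  m_3 = 28*1 - 18 = 10, d_3 = (744 - 10^2)/28 = 644/28 = 23, a_3 = floor((27 + 10)/23) = 1.
  m_4 = 23*1 - 10 = 13, d_4 = (744 - 13^2)/23 = 575/23 = 25, a_4 = floor((27 + 13)/25) = 1.
  m_5 = 25*1 - 13 = 12, d_5 = (744 - 12^2)/25 = 600/25 = 24, a_5 = floor((27 + 12)/24) = 1.
  m_6 = 24*1 - 12 = 12, d_6 = (744 - 12^2)/24 = 600/24 = 25, a_6 = floor((27 + 12)/25) = 1.
  m_7 = 25*1 - 12 = 13, d_7 = (744 - 13^2)/25 = 575/25 = 23, a_7 = floor((27 + 13)/23) = 1.
  m_8 = 23*1 - 13 = 10, d_8 = (744 - 10^2)/23 = 644/23 = 28, a_8 = floor((27 + 10)/28) = 1.
  m_9 = 28*1 - 10 = 18, d_9 = (744 - 18^2)/28 = 420/28 = 15, a_9 = floor((27 + 18)/15) = 3.
  m_10 = 15*3 - 18 = 27, d_10 = (744 - 27^2)/15 = 15/15 = 1, a_10 = floor((27 + 27)/1) = 54.
  m_11 = 1*54 - 27 = 27, d_11 = (744 - 27^2)/1 = 15/1 = 15: (m_11, d_11) = (m_1, d_1) = (27, 15), so from here the quotients repeat a_1, ..., a_10; the period length is 10.
Hence the expansion of sqrt(744) is a_0 = 27 followed by the repeating block 3, 1, 1, 1, 1, 1, 1, 1, 3, 54 (period 10).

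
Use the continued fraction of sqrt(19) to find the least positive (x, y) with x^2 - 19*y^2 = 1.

First expand sqrt(19) as a continued fraction. With x_i = (sqrt(19) + m_i)/d_i and (m_0, d_0) = (0, 1): a_0 = floor(sqrt(19)) = 4, since 4^2 = 16 <= 19 < 25 = 5^2.
Iterate m_{i+1} = d_i*a_i - m_i, d_{i+1} = (19 - m_{i+1}^2)/d_i, a_{i+1} = floor((a_0 + m_{i+1})/d_{i+1}):
  m_1 = 1*4 - 0 = 4, d_1 = (19 - 4^2)/1 = 3/1 = 3, a_1 = floor((4 + 4)/3) = 2.
  m_2 = 3*2 - 4 = 2, d_2 = (19 - 2^2)/3 = 15/3 = 5, a_2 = floor((4 + 2)/5) = 1.
  m_3 = 5*1 - 2 = 3, d_3 = (19 - 3^2)/5 = 10/5 = 2, a_3 = floor((4 + 3)/2) = 3.
  m_4 = 2*3 - 3 = 3, d_4 = (19 - 3^2)/2 = 10/2 = 5, a_4 = floor((4 + 3)/5) = 1.
  m_5 = 5*1 - 3 = 2, d_5 = (19 - 2^2)/5 = 15/5 = 3, a_5 = floor((4 + 2)/3) = 2.
  m_6 = 3*2 - 2 = 4, d_6 = (19 - 4^2)/3 = 3/3 = 1, a_6 = floor((4 + 4)/1) = 8.
  m_7 = 1*8 - 4 = 4, d_7 = (19 - 4^2)/1 = 3/1 = 3: (m_7, d_7) = (m_1, d_1) = (4, 3), so from here the quotients repeat a_1, ..., a_6; the period length is 6.
So sqrt(19) = [4; (2, 1, 3, 1, 2, 8)] with period length k = 6.
k is even, so the fundamental solution of x^2 - 19y^2 = 1 is (p_{k-1}, q_{k-1}) = (p_5, q_5); compute convergents through index 5.
Convergents (p_i = a_i*p_{i-1} + p_{i-2}, q_i = a_i*q_{i-1} + q_{i-2} with p_{-2}=0, p_{-1}=1, q_{-2}=1, q_{-1}=0):
  i=0: a_0=4, p_0 = 4*1 + 0 = 4, q_0 = 4*0 + 1 = 1.
  i=1: a_1=2, p_1 = 2*4 + 1 = 9, q_1 = 2*1 + 0 = 2.
  i=2: a_2=1, p_2 = 1*9 + 4 = 13, q_2 = 1*2 + 1 = 3.
  i=3: a_3=3, p_3 = 3*13 + 9 = 48, q_3 = 3*3 + 2 = 11.
  i=4: a_4=1, p_4 = 1*48 + 13 = 61, q_4 = 1*11 + 3 = 14.
  i=5: a_5=2, p_5 = 2*61 + 48 = 170, q_5 = 2*14 + 11 = 39.
Check: 170^2 - 19*39^2 = 28900 - 28899 = 1, so (x, y) = (170, 39) solves the equation, and by the theorem it is the least positive solution.

(x, y) = (170, 39)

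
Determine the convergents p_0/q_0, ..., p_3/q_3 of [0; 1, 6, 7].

Using the convergent recurrence p_i = a_i*p_{i-1} + p_{i-2}, q_i = a_i*q_{i-1} + q_{i-2} with p_{-2}=0, p_{-1}=1, q_{-2}=1, q_{-1}=0:
  i=0: a_0=0, p_0 = 0*1 + 0 = 0, q_0 = 0*0 + 1 = 1.
  i=1: a_1=1, p_1 = 1*0 + 1 = 1, q_1 = 1*1 + 0 = 1.
  i=2: a_2=6, p_2 = 6*1 + 0 = 6, q_2 = 6*1 + 1 = 7.
  i=3: a_3=7, p_3 = 7*6 + 1 = 43, q_3 = 7*7 + 1 = 50.

0/1, 1/1, 6/7, 43/50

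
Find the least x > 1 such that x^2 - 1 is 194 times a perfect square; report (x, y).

(x, y) = (195, 14)

First expand sqrt(194) as a continued fraction. With x_i = (sqrt(194) + m_i)/d_i and (m_0, d_0) = (0, 1): a_0 = floor(sqrt(194)) = 13, since 13^2 = 169 <= 194 < 196 = 14^2.
Iterate m_{i+1} = d_i*a_i - m_i, d_{i+1} = (194 - m_{i+1}^2)/d_i, a_{i+1} = floor((a_0 + m_{i+1})/d_{i+1}):
  m_1 = 1*13 - 0 = 13, d_1 = (194 - 13^2)/1 = 25/1 = 25, a_1 = floor((13 + 13)/25) = 1.
  m_2 = 25*1 - 13 = 12, d_2 = (194 - 12^2)/25 = 50/25 = 2, a_2 = floor((13 + 12)/2) = 12.
  m_3 = 2*12 - 12 = 12, d_3 = (194 - 12^2)/2 = 50/2 = 25, a_3 = floor((13 + 12)/25) = 1.
  m_4 = 25*1 - 12 = 13, d_4 = (194 - 13^2)/25 = 25/25 = 1, a_4 = floor((13 + 13)/1) = 26.
  m_5 = 1*26 - 13 = 13, d_5 = (194 - 13^2)/1 = 25/1 = 25: (m_5, d_5) = (m_1, d_1) = (13, 25), so from here the quotients repeat a_1, ..., a_4; the period length is 4.
So sqrt(194) = [13; (1, 12, 1, 26)] with period length k = 4.
k is even, so the fundamental solution of x^2 - 194y^2 = 1 is (p_{k-1}, q_{k-1}) = (p_3, q_3); compute convergents through index 3.
Convergents (p_i = a_i*p_{i-1} + p_{i-2}, q_i = a_i*q_{i-1} + q_{i-2} with p_{-2}=0, p_{-1}=1, q_{-2}=1, q_{-1}=0):
  i=0: a_0=13, p_0 = 13*1 + 0 = 13, q_0 = 13*0 + 1 = 1.
  i=1: a_1=1, p_1 = 1*13 + 1 = 14, q_1 = 1*1 + 0 = 1.
  i=2: a_2=12, p_2 = 12*14 + 13 = 181, q_2 = 12*1 + 1 = 13.
  i=3: a_3=1, p_3 = 1*181 + 14 = 195, q_3 = 1*13 + 1 = 14.
Check: 195^2 - 194*14^2 = 38025 - 38024 = 1, so (x, y) = (195, 14) solves the equation, and by the theorem it is the least positive solution.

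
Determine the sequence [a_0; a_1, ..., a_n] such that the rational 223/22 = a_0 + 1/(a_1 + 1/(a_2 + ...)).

[10; 7, 3]

Run the Euclidean algorithm on 223 and 22; the successive quotients are the partial quotients a_0, a_1, ... (each step inverts the fractional part left over by the previous one):
  223 = 10*22 + 3, so a_0 = 10.
  22 = 7*3 + 1, so a_1 = 7.
  3 = 3*1 + 0, so a_2 = 3.
The remainder reaches 0 after 3 divisions, so the expansion has 3 partial quotients, read off in order.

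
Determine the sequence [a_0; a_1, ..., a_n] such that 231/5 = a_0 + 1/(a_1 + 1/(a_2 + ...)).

[46; 5]

Run the Euclidean algorithm on 231 and 5; the successive quotients are the partial quotients a_0, a_1, ... (each step inverts the fractional part left over by the previous one):
  231 = 46*5 + 1, so a_0 = 46.
  5 = 5*1 + 0, so a_1 = 5.
The remainder reaches 0 after 2 divisions, so the expansion has 2 partial quotients, read off in order.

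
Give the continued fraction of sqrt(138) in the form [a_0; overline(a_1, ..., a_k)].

[11; overline(1, 2, 1, 22)]

Write x_i = (sqrt(138) + m_i)/d_i with (m_0, d_0) = (0, 1). a_0 = floor(sqrt(138)) = 11, since 11^2 = 121 <= 138 < 144 = 12^2.
Iterate m_{i+1} = d_i*a_i - m_i, d_{i+1} = (138 - m_{i+1}^2)/d_i, a_{i+1} = floor((a_0 + m_{i+1})/d_{i+1}):
  m_1 = 1*11 - 0 = 11, d_1 = (138 - 11^2)/1 = 17/1 = 17, a_1 = floor((11 + 11)/17) = 1.
  m_2 = 17*1 - 11 = 6, d_2 = (138 - 6^2)/17 = 102/17 = 6, a_2 = floor((11 + 6)/6) = 2.
  m_3 = 6*2 - 6 = 6, d_3 = (138 - 6^2)/6 = 102/6 = 17, a_3 = floor((11 + 6)/17) = 1.
  m_4 = 17*1 - 6 = 11, d_4 = (138 - 11^2)/17 = 17/17 = 1, a_4 = floor((11 + 11)/1) = 22.
  m_5 = 1*22 - 11 = 11, d_5 = (138 - 11^2)/1 = 17/1 = 17: (m_5, d_5) = (m_1, d_1) = (11, 17), so from here the quotients repeat a_1, ..., a_4; the period length is 4.
Hence the expansion of sqrt(138) is a_0 = 11 followed by the repeating block 1, 2, 1, 22 (period 4).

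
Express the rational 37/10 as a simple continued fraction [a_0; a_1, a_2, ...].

[3; 1, 2, 3]

Run the Euclidean algorithm on 37 and 10; the successive quotients are the partial quotients a_0, a_1, ... (each step inverts the fractional part left over by the previous one):
  37 = 3*10 + 7, so a_0 = 3.
  10 = 1*7 + 3, so a_1 = 1.
  7 = 2*3 + 1, so a_2 = 2.
  3 = 3*1 + 0, so a_3 = 3.
The remainder reaches 0 after 4 divisions, so the expansion has 4 partial quotients, read off in order.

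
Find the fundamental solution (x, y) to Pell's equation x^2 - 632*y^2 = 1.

First expand sqrt(632) as a continued fraction. With x_i = (sqrt(632) + m_i)/d_i and (m_0, d_0) = (0, 1): a_0 = floor(sqrt(632)) = 25, since 25^2 = 625 <= 632 < 676 = 26^2.
Iterate m_{i+1} = d_i*a_i - m_i, d_{i+1} = (632 - m_{i+1}^2)/d_i, a_{i+1} = floor((a_0 + m_{i+1})/d_{i+1}):
  m_1 = 1*25 - 0 = 25, d_1 = (632 - 25^2)/1 = 7/1 = 7, a_1 = floor((25 + 25)/7) = 7.
  m_2 = 7*7 - 25 = 24, d_2 = (632 - 24^2)/7 = 56/7 = 8, a_2 = floor((25 + 24)/8) = 6.
  m_3 = 8*6 - 24 = 24, d_3 = (632 - 24^2)/8 = 56/8 = 7, a_3 = floor((25 + 24)/7) = 7.
  m_4 = 7*7 - 24 = 25, d_4 = (632 - 25^2)/7 = 7/7 = 1, a_4 = floor((25 + 25)/1) = 50.
  m_5 = 1*50 - 25 = 25, d_5 = (632 - 25^2)/1 = 7/1 = 7: (m_5, d_5) = (m_1, d_1) = (25, 7), so from here the quotients repeat a_1, ..., a_4; the period length is 4.
So sqrt(632) = [25; (7, 6, 7, 50)] with period length k = 4.
k is even, so the fundamental solution of x^2 - 632y^2 = 1 is (p_{k-1}, q_{k-1}) = (p_3, q_3); compute convergents through index 3.
Convergents (p_i = a_i*p_{i-1} + p_{i-2}, q_i = a_i*q_{i-1} + q_{i-2} with p_{-2}=0, p_{-1}=1, q_{-2}=1, q_{-1}=0):
  i=0: a_0=25, p_0 = 25*1 + 0 = 25, q_0 = 25*0 + 1 = 1.
  i=1: a_1=7, p_1 = 7*25 + 1 = 176, q_1 = 7*1 + 0 = 7.
  i=2: a_2=6, p_2 = 6*176 + 25 = 1081, q_2 = 6*7 + 1 = 43.
  i=3: a_3=7, p_3 = 7*1081 + 176 = 7743, q_3 = 7*43 + 7 = 308.
Check: 7743^2 - 632*308^2 = 59954049 - 59954048 = 1, so (x, y) = (7743, 308) solves the equation, and by the theorem it is the least positive solution.

(x, y) = (7743, 308)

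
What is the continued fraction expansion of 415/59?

Run the Euclidean algorithm on 415 and 59; the successive quotients are the partial quotients a_0, a_1, ... (each step inverts the fractional part left over by the previous one):
  415 = 7*59 + 2, so a_0 = 7.
  59 = 29*2 + 1, so a_1 = 29.
  2 = 2*1 + 0, so a_2 = 2.
The remainder reaches 0 after 3 divisions, so the expansion has 3 partial quotients, read off in order.

[7; 29, 2]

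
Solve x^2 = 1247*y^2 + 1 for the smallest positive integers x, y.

First expand sqrt(1247) as a continued fraction. With x_i = (sqrt(1247) + m_i)/d_i and (m_0, d_0) = (0, 1): a_0 = floor(sqrt(1247)) = 35, since 35^2 = 1225 <= 1247 < 1296 = 36^2.
Iterate m_{i+1} = d_i*a_i - m_i, d_{i+1} = (1247 - m_{i+1}^2)/d_i, a_{i+1} = floor((a_0 + m_{i+1})/d_{i+1}):
  m_1 = 1*35 - 0 = 35, d_1 = (1247 - 35^2)/1 = 22/1 = 22, a_1 = floor((35 + 35)/22) = 3.
  m_2 = 22*3 - 35 = 31, d_2 = (1247 - 31^2)/22 = 286/22 = 13, a_2 = floor((35 + 31)/13) = 5.
  m_3 = 13*5 - 31 = 34, d_3 = (1247 - 34^2)/13 = 91/13 = 7, a_3 = floor((35 + 34)/7) = 9.
  m_4 = 7*9 - 34 = 29, d_4 = (1247 - 29^2)/7 = 406/7 = 58, a_4 = floor((35 + 29)/58) = 1.
  m_5 = 58*1 - 29 = 29, d_5 = (1247 - 29^2)/58 = 406/58 = 7, a_5 = floor((35 + 29)/7) = 9.
  m_6 = 7*9 - 29 = 34, d_6 = (1247 - 34^2)/7 = 91/7 = 13, a_6 = floor((35 + 34)/13) = 5.
  m_7 = 13*5 - 34 = 31, d_7 = (1247 - 31^2)/13 = 286/13 = 22, a_7 = floor((35 + 31)/22) = 3.
  m_8 = 22*3 - 31 = 35, d_8 = (1247 - 35^2)/22 = 22/22 = 1, a_8 = floor((35 + 35)/1) = 70.
  m_9 = 1*70 - 35 = 35, d_9 = (1247 - 35^2)/1 = 22/1 = 22: (m_9, d_9) = (m_1, d_1) = (35, 22), so from here the quotients repeat a_1, ..., a_8; the period length is 8.
So sqrt(1247) = [35; (3, 5, 9, 1, 9, 5, 3, 70)] with period length k = 8.
k is even, so the fundamental solution of x^2 - 1247y^2 = 1 is (p_{k-1}, q_{k-1}) = (p_7, q_7); compute convergents through index 7.
Convergents (p_i = a_i*p_{i-1} + p_{i-2}, q_i = a_i*q_{i-1} + q_{i-2} with p_{-2}=0, p_{-1}=1, q_{-2}=1, q_{-1}=0):
  i=0: a_0=35, p_0 = 35*1 + 0 = 35, q_0 = 35*0 + 1 = 1.
  i=1: a_1=3, p_1 = 3*35 + 1 = 106, q_1 = 3*1 + 0 = 3.
  i=2: a_2=5, p_2 = 5*106 + 35 = 565, q_2 = 5*3 + 1 = 16.
  i=3: a_3=9, p_3 = 9*565 + 106 = 5191, q_3 = 9*16 + 3 = 147.
  i=4: a_4=1, p_4 = 1*5191 + 565 = 5756, q_4 = 1*147 + 16 = 163.
  i=5: a_5=9, p_5 = 9*5756 + 5191 = 56995, q_5 = 9*163 + 147 = 1614.
  i=6: a_6=5, p_6 = 5*56995 + 5756 = 290731, q_6 = 5*1614 + 163 = 8233.
  i=7: a_7=3, p_7 = 3*290731 + 56995 = 929188, q_7 = 3*8233 + 1614 = 26313.
Check: 929188^2 - 1247*26313^2 = 863390339344 - 863390339343 = 1, so (x, y) = (929188, 26313) solves the equation, and by the theorem it is the least positive solution.

(x, y) = (929188, 26313)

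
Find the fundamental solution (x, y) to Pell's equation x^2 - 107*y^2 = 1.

First expand sqrt(107) as a continued fraction. With x_i = (sqrt(107) + m_i)/d_i and (m_0, d_0) = (0, 1): a_0 = floor(sqrt(107)) = 10, since 10^2 = 100 <= 107 < 121 = 11^2.
Iterate m_{i+1} = d_i*a_i - m_i, d_{i+1} = (107 - m_{i+1}^2)/d_i, a_{i+1} = floor((a_0 + m_{i+1})/d_{i+1}):
  m_1 = 1*10 - 0 = 10, d_1 = (107 - 10^2)/1 = 7/1 = 7, a_1 = floor((10 + 10)/7) = 2.
  m_2 = 7*2 - 10 = 4, d_2 = (107 - 4^2)/7 = 91/7 = 13, a_2 = floor((10 + 4)/13) = 1.
  m_3 = 13*1 - 4 = 9, d_3 = (107 - 9^2)/13 = 26/13 = 2, a_3 = floor((10 + 9)/2) = 9.
  m_4 = 2*9 - 9 = 9, d_4 = (107 - 9^2)/2 = 26/2 = 13, a_4 = floor((10 + 9)/13) = 1.
  m_5 = 13*1 - 9 = 4, d_5 = (107 - 4^2)/13 = 91/13 = 7, a_5 = floor((10 + 4)/7) = 2.
  m_6 = 7*2 - 4 = 10, d_6 = (107 - 10^2)/7 = 7/7 = 1, a_6 = floor((10 + 10)/1) = 20.
  m_7 = 1*20 - 10 = 10, d_7 = (107 - 10^2)/1 = 7/1 = 7: (m_7, d_7) = (m_1, d_1) = (10, 7), so from here the quotients repeat a_1, ..., a_6; the period length is 6.
So sqrt(107) = [10; (2, 1, 9, 1, 2, 20)] with period length k = 6.
k is even, so the fundamental solution of x^2 - 107y^2 = 1 is (p_{k-1}, q_{k-1}) = (p_5, q_5); compute convergents through index 5.
Convergents (p_i = a_i*p_{i-1} + p_{i-2}, q_i = a_i*q_{i-1} + q_{i-2} with p_{-2}=0, p_{-1}=1, q_{-2}=1, q_{-1}=0):
  i=0: a_0=10, p_0 = 10*1 + 0 = 10, q_0 = 10*0 + 1 = 1.
  i=1: a_1=2, p_1 = 2*10 + 1 = 21, q_1 = 2*1 + 0 = 2.
  i=2: a_2=1, p_2 = 1*21 + 10 = 31, q_2 = 1*2 + 1 = 3.
  i=3: a_3=9, p_3 = 9*31 + 21 = 300, q_3 = 9*3 + 2 = 29.
  i=4: a_4=1, p_4 = 1*300 + 31 = 331, q_4 = 1*29 + 3 = 32.
  i=5: a_5=2, p_5 = 2*331 + 300 = 962, q_5 = 2*32 + 29 = 93.
Check: 962^2 - 107*93^2 = 925444 - 925443 = 1, so (x, y) = (962, 93) solves the equation, and by the theorem it is the least positive solution.

(x, y) = (962, 93)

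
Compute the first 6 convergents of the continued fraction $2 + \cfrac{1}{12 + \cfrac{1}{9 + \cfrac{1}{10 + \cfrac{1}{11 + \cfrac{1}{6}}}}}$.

2/1, 25/12, 227/109, 2295/1102, 25472/12231, 155127/74488

Using the convergent recurrence p_i = a_i*p_{i-1} + p_{i-2}, q_i = a_i*q_{i-1} + q_{i-2} with p_{-2}=0, p_{-1}=1, q_{-2}=1, q_{-1}=0:
  i=0: a_0=2, p_0 = 2*1 + 0 = 2, q_0 = 2*0 + 1 = 1.
  i=1: a_1=12, p_1 = 12*2 + 1 = 25, q_1 = 12*1 + 0 = 12.
  i=2: a_2=9, p_2 = 9*25 + 2 = 227, q_2 = 9*12 + 1 = 109.
  i=3: a_3=10, p_3 = 10*227 + 25 = 2295, q_3 = 10*109 + 12 = 1102.
  i=4: a_4=11, p_4 = 11*2295 + 227 = 25472, q_4 = 11*1102 + 109 = 12231.
  i=5: a_5=6, p_5 = 6*25472 + 2295 = 155127, q_5 = 6*12231 + 1102 = 74488.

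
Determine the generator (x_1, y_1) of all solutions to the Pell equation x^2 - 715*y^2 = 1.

First expand sqrt(715) as a continued fraction. With x_i = (sqrt(715) + m_i)/d_i and (m_0, d_0) = (0, 1): a_0 = floor(sqrt(715)) = 26, since 26^2 = 676 <= 715 < 729 = 27^2.
Iterate m_{i+1} = d_i*a_i - m_i, d_{i+1} = (715 - m_{i+1}^2)/d_i, a_{i+1} = floor((a_0 + m_{i+1})/d_{i+1}):
  m_1 = 1*26 - 0 = 26, d_1 = (715 - 26^2)/1 = 39/1 = 39, a_1 = floor((26 + 26)/39) = 1.
  m_2 = 39*1 - 26 = 13, d_2 = (715 - 13^2)/39 = 546/39 = 14, a_2 = floor((26 + 13)/14) = 2.
  m_3 = 14*2 - 13 = 15, d_3 = (715 - 15^2)/14 = 490/14 = 35, a_3 = floor((26 + 15)/35) = 1.
  m_4 = 35*1 - 15 = 20, d_4 = (715 - 20^2)/35 = 315/35 = 9, a_4 = floor((26 + 20)/9) = 5.
  m_5 = 9*5 - 20 = 25, d_5 = (715 - 25^2)/9 = 90/9 = 10, a_5 = floor((26 + 25)/10) = 5.
  m_6 = 10*5 - 25 = 25, d_6 = (715 - 25^2)/10 = 90/10 = 9, a_6 = floor((26 + 25)/9) = 5.
  m_7 = 9*5 - 25 = 20, d_7 = (715 - 20^2)/9 = 315/9 = 35, a_7 = floor((26 + 20)/35) = 1.
  m_8 = 35*1 - 20 = 15, d_8 = (715 - 15^2)/35 = 490/35 = 14, a_8 = floor((26 + 15)/14) = 2.
  m_9 = 14*2 - 15 = 13, d_9 = (715 - 13^2)/14 = 546/14 = 39, a_9 = floor((26 + 13)/39) = 1.
  m_10 = 39*1 - 13 = 26, d_10 = (715 - 26^2)/39 = 39/39 = 1, a_10 = floor((26 + 26)/1) = 52.
  m_11 = 1*52 - 26 = 26, d_11 = (715 - 26^2)/1 = 39/1 = 39: (m_11, d_11) = (m_1, d_1) = (26, 39), so from here the quotients repeat a_1, ..., a_10; the period length is 10.
So sqrt(715) = [26; (1, 2, 1, 5, 5, 5, 1, 2, 1, 52)] with period length k = 10.
k is even, so the fundamental solution of x^2 - 715y^2 = 1 is (p_{k-1}, q_{k-1}) = (p_9, q_9); compute convergents through index 9.
Convergents (p_i = a_i*p_{i-1} + p_{i-2}, q_i = a_i*q_{i-1} + q_{i-2} with p_{-2}=0, p_{-1}=1, q_{-2}=1, q_{-1}=0):
  i=0: a_0=26, p_0 = 26*1 + 0 = 26, q_0 = 26*0 + 1 = 1.
  i=1: a_1=1, p_1 = 1*26 + 1 = 27, q_1 = 1*1 + 0 = 1.
  i=2: a_2=2, p_2 = 2*27 + 26 = 80, q_2 = 2*1 + 1 = 3.
  i=3: a_3=1, p_3 = 1*80 + 27 = 107, q_3 = 1*3 + 1 = 4.
  i=4: a_4=5, p_4 = 5*107 + 80 = 615, q_4 = 5*4 + 3 = 23.
  i=5: a_5=5, p_5 = 5*615 + 107 = 3182, q_5 = 5*23 + 4 = 119.
  i=6: a_6=5, p_6 = 5*3182 + 615 = 16525, q_6 = 5*119 + 23 = 618.
  i=7: a_7=1, p_7 = 1*16525 + 3182 = 19707, q_7 = 1*618 + 119 = 737.
  i=8: a_8=2, p_8 = 2*19707 + 16525 = 55939, q_8 = 2*737 + 618 = 2092.
  i=9: a_9=1, p_9 = 1*55939 + 19707 = 75646, q_9 = 1*2092 + 737 = 2829.
Check: 75646^2 - 715*2829^2 = 5722317316 - 5722317315 = 1, so (x, y) = (75646, 2829) solves the equation, and by the theorem it is the least positive solution.

(x, y) = (75646, 2829)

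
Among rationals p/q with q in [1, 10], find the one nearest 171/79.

13/6

Expand x = 171/79 as a continued fraction with the Euclidean algorithm:
  171 = 2*79 + 13, so a_0 = 2.
  79 = 6*13 + 1, so a_1 = 6.
  13 = 13*1 + 0, so a_2 = 13.
so x = [2; 6, 13].
Convergents (p_i = a_i*p_{i-1} + p_{i-2}, q_i = a_i*q_{i-1} + q_{i-2} with p_{-2}=0, p_{-1}=1, q_{-2}=1, q_{-1}=0), until the denominator exceeds 10:
  i=0: a_0=2, p_0 = 2*1 + 0 = 2, q_0 = 2*0 + 1 = 1.
  i=1: a_1=6, p_1 = 6*2 + 1 = 13, q_1 = 6*1 + 0 = 6.
  i=2: a_2=13, p_2 = 13*13 + 2 = 171, q_2 = 13*6 + 1 = 79.
q_2 = 79 > 10, so the last convergent with denominator <= 10 is p_1/q_1 = 13/6.
The closest fraction with denominator <= 10 is either p_1/q_1 or the intermediate fraction (k*p_1 + p_0)/(k*q_1 + q_0) with the largest k >= 1 whose denominator stays <= 10; these approach x as k grows, and every other convergent or intermediate fraction in range is farther away.
Largest k: floor((10 - q_0)/q_1) = floor((10 - 1)/6) = 1.
That gives (1*13 + 2)/(1*6 + 1) = 15/7.
Compare the errors: |x - 13/6| = |171*6 - 13*79|/(79*6) = 1/474, and |x - 15/7| = |171*7 - 15*79|/(79*7) = 12/553.
Cross-multiplying, 1*553 = 553 < 5688 = 12*474, so 1/474 is smaller: the convergent 13/6 is closer to x than 15/7.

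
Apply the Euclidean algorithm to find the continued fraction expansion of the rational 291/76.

Run the Euclidean algorithm on 291 and 76; the successive quotients are the partial quotients a_0, a_1, ... (each step inverts the fractional part left over by the previous one):
  291 = 3*76 + 63, so a_0 = 3.
  76 = 1*63 + 13, so a_1 = 1.
  63 = 4*13 + 11, so a_2 = 4.
  13 = 1*11 + 2, so a_3 = 1.
  11 = 5*2 + 1, so a_4 = 5.
  2 = 2*1 + 0, so a_5 = 2.
The remainder reaches 0 after 6 divisions, so the expansion has 6 partial quotients, read off in order.

[3; 1, 4, 1, 5, 2]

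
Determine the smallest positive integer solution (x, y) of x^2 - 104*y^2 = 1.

(x, y) = (51, 5)

First expand sqrt(104) as a continued fraction. With x_i = (sqrt(104) + m_i)/d_i and (m_0, d_0) = (0, 1): a_0 = floor(sqrt(104)) = 10, since 10^2 = 100 <= 104 < 121 = 11^2.
Iterate m_{i+1} = d_i*a_i - m_i, d_{i+1} = (104 - m_{i+1}^2)/d_i, a_{i+1} = floor((a_0 + m_{i+1})/d_{i+1}):
  m_1 = 1*10 - 0 = 10, d_1 = (104 - 10^2)/1 = 4/1 = 4, a_1 = floor((10 + 10)/4) = 5.
  m_2 = 4*5 - 10 = 10, d_2 = (104 - 10^2)/4 = 4/4 = 1, a_2 = floor((10 + 10)/1) = 20.
  m_3 = 1*20 - 10 = 10, d_3 = (104 - 10^2)/1 = 4/1 = 4: (m_3, d_3) = (m_1, d_1) = (10, 4), so from here the quotients repeat a_1, a_2; the period length is 2.
So sqrt(104) = [10; (5, 20)] with period length k = 2.
k is even, so the fundamental solution of x^2 - 104y^2 = 1 is (p_{k-1}, q_{k-1}) = (p_1, q_1); compute convergents through index 1.
Convergents (p_i = a_i*p_{i-1} + p_{i-2}, q_i = a_i*q_{i-1} + q_{i-2} with p_{-2}=0, p_{-1}=1, q_{-2}=1, q_{-1}=0):
  i=0: a_0=10, p_0 = 10*1 + 0 = 10, q_0 = 10*0 + 1 = 1.
  i=1: a_1=5, p_1 = 5*10 + 1 = 51, q_1 = 5*1 + 0 = 5.
Check: 51^2 - 104*5^2 = 2601 - 2600 = 1, so (x, y) = (51, 5) solves the equation, and by the theorem it is the least positive solution.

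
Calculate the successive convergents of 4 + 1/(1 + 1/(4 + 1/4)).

Using the convergent recurrence p_i = a_i*p_{i-1} + p_{i-2}, q_i = a_i*q_{i-1} + q_{i-2} with p_{-2}=0, p_{-1}=1, q_{-2}=1, q_{-1}=0:
  i=0: a_0=4, p_0 = 4*1 + 0 = 4, q_0 = 4*0 + 1 = 1.
  i=1: a_1=1, p_1 = 1*4 + 1 = 5, q_1 = 1*1 + 0 = 1.
  i=2: a_2=4, p_2 = 4*5 + 4 = 24, q_2 = 4*1 + 1 = 5.
  i=3: a_3=4, p_3 = 4*24 + 5 = 101, q_3 = 4*5 + 1 = 21.

4/1, 5/1, 24/5, 101/21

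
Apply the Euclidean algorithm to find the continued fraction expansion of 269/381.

[0; 1, 2, 2, 2, 22]

Run the Euclidean algorithm on 269 and 381; the successive quotients are the partial quotients a_0, a_1, ... (each step inverts the fractional part left over by the previous one):
  269 = 0*381 + 269, so a_0 = 0.
  381 = 1*269 + 112, so a_1 = 1.
  269 = 2*112 + 45, so a_2 = 2.
  112 = 2*45 + 22, so a_3 = 2.
  45 = 2*22 + 1, so a_4 = 2.
  22 = 22*1 + 0, so a_5 = 22.
The remainder reaches 0 after 6 divisions, so the expansion has 6 partial quotients, read off in order.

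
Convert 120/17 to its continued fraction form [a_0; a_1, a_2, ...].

Run the Euclidean algorithm on 120 and 17; the successive quotients are the partial quotients a_0, a_1, ... (each step inverts the fractional part left over by the previous one):
  120 = 7*17 + 1, so a_0 = 7.
  17 = 17*1 + 0, so a_1 = 17.
The remainder reaches 0 after 2 divisions, so the expansion has 2 partial quotients, read off in order.

[7; 17]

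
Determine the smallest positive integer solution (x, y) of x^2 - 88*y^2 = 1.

(x, y) = (197, 21)

First expand sqrt(88) as a continued fraction. With x_i = (sqrt(88) + m_i)/d_i and (m_0, d_0) = (0, 1): a_0 = floor(sqrt(88)) = 9, since 9^2 = 81 <= 88 < 100 = 10^2.
Iterate m_{i+1} = d_i*a_i - m_i, d_{i+1} = (88 - m_{i+1}^2)/d_i, a_{i+1} = floor((a_0 + m_{i+1})/d_{i+1}):
  m_1 = 1*9 - 0 = 9, d_1 = (88 - 9^2)/1 = 7/1 = 7, a_1 = floor((9 + 9)/7) = 2.
  m_2 = 7*2 - 9 = 5, d_2 = (88 - 5^2)/7 = 63/7 = 9, a_2 = floor((9 + 5)/9) = 1.
  m_3 = 9*1 - 5 = 4, d_3 = (88 - 4^2)/9 = 72/9 = 8, a_3 = floor((9 + 4)/8) = 1.
  m_4 = 8*1 - 4 = 4, d_4 = (88 - 4^2)/8 = 72/8 = 9, a_4 = floor((9 + 4)/9) = 1.
  m_5 = 9*1 - 4 = 5, d_5 = (88 - 5^2)/9 = 63/9 = 7, a_5 = floor((9 + 5)/7) = 2.
  m_6 = 7*2 - 5 = 9, d_6 = (88 - 9^2)/7 = 7/7 = 1, a_6 = floor((9 + 9)/1) = 18.
  m_7 = 1*18 - 9 = 9, d_7 = (88 - 9^2)/1 = 7/1 = 7: (m_7, d_7) = (m_1, d_1) = (9, 7), so from here the quotients repeat a_1, ..., a_6; the period length is 6.
So sqrt(88) = [9; (2, 1, 1, 1, 2, 18)] with period length k = 6.
k is even, so the fundamental solution of x^2 - 88y^2 = 1 is (p_{k-1}, q_{k-1}) = (p_5, q_5); compute convergents through index 5.
Convergents (p_i = a_i*p_{i-1} + p_{i-2}, q_i = a_i*q_{i-1} + q_{i-2} with p_{-2}=0, p_{-1}=1, q_{-2}=1, q_{-1}=0):
  i=0: a_0=9, p_0 = 9*1 + 0 = 9, q_0 = 9*0 + 1 = 1.
  i=1: a_1=2, p_1 = 2*9 + 1 = 19, q_1 = 2*1 + 0 = 2.
  i=2: a_2=1, p_2 = 1*19 + 9 = 28, q_2 = 1*2 + 1 = 3.
  i=3: a_3=1, p_3 = 1*28 + 19 = 47, q_3 = 1*3 + 2 = 5.
  i=4: a_4=1, p_4 = 1*47 + 28 = 75, q_4 = 1*5 + 3 = 8.
  i=5: a_5=2, p_5 = 2*75 + 47 = 197, q_5 = 2*8 + 5 = 21.
Check: 197^2 - 88*21^2 = 38809 - 38808 = 1, so (x, y) = (197, 21) solves the equation, and by the theorem it is the least positive solution.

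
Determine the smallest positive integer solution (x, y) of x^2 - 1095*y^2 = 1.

(x, y) = (364, 11)

First expand sqrt(1095) as a continued fraction. With x_i = (sqrt(1095) + m_i)/d_i and (m_0, d_0) = (0, 1): a_0 = floor(sqrt(1095)) = 33, since 33^2 = 1089 <= 1095 < 1156 = 34^2.
Iterate m_{i+1} = d_i*a_i - m_i, d_{i+1} = (1095 - m_{i+1}^2)/d_i, a_{i+1} = floor((a_0 + m_{i+1})/d_{i+1}):
  m_1 = 1*33 - 0 = 33, d_1 = (1095 - 33^2)/1 = 6/1 = 6, a_1 = floor((33 + 33)/6) = 11.
  m_2 = 6*11 - 33 = 33, d_2 = (1095 - 33^2)/6 = 6/6 = 1, a_2 = floor((33 + 33)/1) = 66.
  m_3 = 1*66 - 33 = 33, d_3 = (1095 - 33^2)/1 = 6/1 = 6: (m_3, d_3) = (m_1, d_1) = (33, 6), so from here the quotients repeat a_1, a_2; the period length is 2.
So sqrt(1095) = [33; (11, 66)] with period length k = 2.
k is even, so the fundamental solution of x^2 - 1095y^2 = 1 is (p_{k-1}, q_{k-1}) = (p_1, q_1); compute convergents through index 1.
Convergents (p_i = a_i*p_{i-1} + p_{i-2}, q_i = a_i*q_{i-1} + q_{i-2} with p_{-2}=0, p_{-1}=1, q_{-2}=1, q_{-1}=0):
  i=0: a_0=33, p_0 = 33*1 + 0 = 33, q_0 = 33*0 + 1 = 1.
  i=1: a_1=11, p_1 = 11*33 + 1 = 364, q_1 = 11*1 + 0 = 11.
Check: 364^2 - 1095*11^2 = 132496 - 132495 = 1, so (x, y) = (364, 11) solves the equation, and by the theorem it is the least positive solution.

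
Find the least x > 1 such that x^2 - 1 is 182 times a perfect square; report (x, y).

First expand sqrt(182) as a continued fraction. With x_i = (sqrt(182) + m_i)/d_i and (m_0, d_0) = (0, 1): a_0 = floor(sqrt(182)) = 13, since 13^2 = 169 <= 182 < 196 = 14^2.
Iterate m_{i+1} = d_i*a_i - m_i, d_{i+1} = (182 - m_{i+1}^2)/d_i, a_{i+1} = floor((a_0 + m_{i+1})/d_{i+1}):
  m_1 = 1*13 - 0 = 13, d_1 = (182 - 13^2)/1 = 13/1 = 13, a_1 = floor((13 + 13)/13) = 2.
  m_2 = 13*2 - 13 = 13, d_2 = (182 - 13^2)/13 = 13/13 = 1, a_2 = floor((13 + 13)/1) = 26.
  m_3 = 1*26 - 13 = 13, d_3 = (182 - 13^2)/1 = 13/1 = 13: (m_3, d_3) = (m_1, d_1) = (13, 13), so from here the quotients repeat a_1, a_2; the period length is 2.
So sqrt(182) = [13; (2, 26)] with period length k = 2.
k is even, so the fundamental solution of x^2 - 182y^2 = 1 is (p_{k-1}, q_{k-1}) = (p_1, q_1); compute convergents through index 1.
Convergents (p_i = a_i*p_{i-1} + p_{i-2}, q_i = a_i*q_{i-1} + q_{i-2} with p_{-2}=0, p_{-1}=1, q_{-2}=1, q_{-1}=0):
  i=0: a_0=13, p_0 = 13*1 + 0 = 13, q_0 = 13*0 + 1 = 1.
  i=1: a_1=2, p_1 = 2*13 + 1 = 27, q_1 = 2*1 + 0 = 2.
Check: 27^2 - 182*2^2 = 729 - 728 = 1, so (x, y) = (27, 2) solves the equation, and by the theorem it is the least positive solution.

(x, y) = (27, 2)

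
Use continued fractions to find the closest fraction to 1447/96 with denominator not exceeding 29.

Expand x = 1447/96 as a continued fraction with the Euclidean algorithm:
  1447 = 15*96 + 7, so a_0 = 15.
  96 = 13*7 + 5, so a_1 = 13.
  7 = 1*5 + 2, so a_2 = 1.
  5 = 2*2 + 1, so a_3 = 2.
  2 = 2*1 + 0, so a_4 = 2.
so x = [15; 13, 1, 2, 2].
Convergents (p_i = a_i*p_{i-1} + p_{i-2}, q_i = a_i*q_{i-1} + q_{i-2} with p_{-2}=0, p_{-1}=1, q_{-2}=1, q_{-1}=0), until the denominator exceeds 29:
  i=0: a_0=15, p_0 = 15*1 + 0 = 15, q_0 = 15*0 + 1 = 1.
  i=1: a_1=13, p_1 = 13*15 + 1 = 196, q_1 = 13*1 + 0 = 13.
  i=2: a_2=1, p_2 = 1*196 + 15 = 211, q_2 = 1*13 + 1 = 14.
  i=3: a_3=2, p_3 = 2*211 + 196 = 618, q_3 = 2*14 + 13 = 41.
q_3 = 41 > 29, so the last convergent with denominator <= 29 is p_2/q_2 = 211/14.
The closest fraction with denominator <= 29 is either p_2/q_2 or the intermediate fraction (k*p_2 + p_1)/(k*q_2 + q_1) with the largest k >= 1 whose denominator stays <= 29; these approach x as k grows, and every other convergent or intermediate fraction in range is farther away.
Largest k: floor((29 - q_1)/q_2) = floor((29 - 13)/14) = 1.
That gives (1*211 + 196)/(1*14 + 13) = 407/27.
Compare the errors: |x - 211/14| = |1447*14 - 211*96|/(96*14) = 2/1344, and |x - 407/27| = |1447*27 - 407*96|/(96*27) = 3/2592.
Cross-multiplying, 3*1344 = 4032 < 5184 = 2*2592, so 3/2592 is smaller: the intermediate fraction 407/27 is closer to x than 211/14.

407/27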